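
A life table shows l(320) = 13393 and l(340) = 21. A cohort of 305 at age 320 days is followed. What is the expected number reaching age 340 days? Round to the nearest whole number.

The relevant probability is 21/13393 = 0.001568.
Expected number = 305 × 0.001568 = 0.

0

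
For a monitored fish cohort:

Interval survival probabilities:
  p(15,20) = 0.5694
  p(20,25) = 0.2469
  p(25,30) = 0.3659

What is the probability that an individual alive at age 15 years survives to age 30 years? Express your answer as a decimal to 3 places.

0.051

The overall survival probability is 0.5694 × 0.2469 × 0.3659.
= 0.051440.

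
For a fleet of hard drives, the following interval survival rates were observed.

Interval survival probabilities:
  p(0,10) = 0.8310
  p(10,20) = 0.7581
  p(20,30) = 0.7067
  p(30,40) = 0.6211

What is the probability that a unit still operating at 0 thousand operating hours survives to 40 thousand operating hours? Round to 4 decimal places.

0.2765

Survival from 0 to 40 is the product of surviving each interval: 0.8310 × 0.7581 × 0.7067 × 0.6211.
= 0.276518.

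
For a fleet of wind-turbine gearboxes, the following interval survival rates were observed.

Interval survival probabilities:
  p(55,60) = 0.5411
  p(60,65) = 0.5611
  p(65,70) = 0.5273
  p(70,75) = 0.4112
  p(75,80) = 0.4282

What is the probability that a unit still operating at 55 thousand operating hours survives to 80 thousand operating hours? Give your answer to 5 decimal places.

Survival from 55 to 80 is the product of surviving each interval: 0.5411 × 0.5611 × 0.5273 × 0.4112 × 0.4282.
= 0.028189.

0.02819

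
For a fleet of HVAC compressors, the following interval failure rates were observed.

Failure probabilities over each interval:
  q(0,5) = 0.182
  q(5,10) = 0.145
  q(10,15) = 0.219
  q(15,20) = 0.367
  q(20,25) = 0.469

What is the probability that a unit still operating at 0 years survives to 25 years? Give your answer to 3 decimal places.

0.184

Chaining the interval survival probabilities: (1 − 0.182) × (1 − 0.145) × (1 − 0.219) × (1 − 0.367) × (1 − 0.469).
= 0.818 × 0.855 × 0.781 × 0.633 × 0.531 = 0.183598.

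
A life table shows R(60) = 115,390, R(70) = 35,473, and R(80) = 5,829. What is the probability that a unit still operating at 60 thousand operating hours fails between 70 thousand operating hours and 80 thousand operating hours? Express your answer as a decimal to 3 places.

0.257

This is the probability of reaching 70 but not 80, conditional on being operational at 60: (R(70) − R(80)) / R(60).
= (35,473 − 5,829) / 115,390 = 29,644 / 115,390 = 0.256903.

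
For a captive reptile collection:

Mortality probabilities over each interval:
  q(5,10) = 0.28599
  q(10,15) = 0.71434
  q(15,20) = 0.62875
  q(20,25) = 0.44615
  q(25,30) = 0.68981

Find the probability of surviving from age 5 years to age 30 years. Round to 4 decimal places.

P(survive 5→30) = (1 − 0.28599) × (1 − 0.71434) × (1 − 0.62875) × (1 − 0.44615) × (1 − 0.68981).
= 0.71401 × 0.28566 × 0.37125 × 0.55385 × 0.31019 = 0.013009.

0.0130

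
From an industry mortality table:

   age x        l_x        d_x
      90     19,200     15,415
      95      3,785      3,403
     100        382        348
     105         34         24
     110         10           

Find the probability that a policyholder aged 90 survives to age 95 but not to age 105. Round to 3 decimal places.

We want 5|10q90 = (l_95 − l_105)/l_90.
This is the probability of reaching 95 but not 105, conditional on being alive at 90: (l_95 − l_105) / l_90.
= (3,785 − 34) / 19,200 = 3,751 / 19,200 = 0.195365.

0.195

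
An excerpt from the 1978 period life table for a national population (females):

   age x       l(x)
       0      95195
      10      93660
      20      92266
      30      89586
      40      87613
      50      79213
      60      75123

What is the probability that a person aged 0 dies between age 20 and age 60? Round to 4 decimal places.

0.1801

This is the probability of reaching 20 but not 60, conditional on being alive at 0: (l(20) − l(60)) / l(0).
= (92266 − 75123) / 95195 = 17143 / 95195 = 0.180083.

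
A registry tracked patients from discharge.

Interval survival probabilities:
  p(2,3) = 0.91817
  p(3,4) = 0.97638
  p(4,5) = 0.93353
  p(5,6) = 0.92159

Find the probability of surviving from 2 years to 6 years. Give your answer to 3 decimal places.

The overall survival probability is 0.91817 × 0.97638 × 0.93353 × 0.92159.
= 0.771273.

0.771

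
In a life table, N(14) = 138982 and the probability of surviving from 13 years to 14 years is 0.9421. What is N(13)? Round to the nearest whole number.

147524

N(13) = N(14) / p = 138982 / 0.9421 = 147524.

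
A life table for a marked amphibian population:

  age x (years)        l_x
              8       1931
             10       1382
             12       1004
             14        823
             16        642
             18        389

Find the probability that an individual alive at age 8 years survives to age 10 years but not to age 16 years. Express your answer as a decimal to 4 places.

0.3832

This is the probability of reaching 10 but not 16, conditional on being alive at 8: (l_10 − l_16) / l_8.
= (1382 − 642) / 1931 = 740 / 1931 = 0.383221.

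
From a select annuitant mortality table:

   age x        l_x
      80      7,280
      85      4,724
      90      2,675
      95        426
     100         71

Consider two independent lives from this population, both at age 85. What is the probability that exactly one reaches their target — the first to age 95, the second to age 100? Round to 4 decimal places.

0.1025

p₁ = l_95/l_85 = 426/4,724 = 0.090178; p₂ = l_100/l_85 = 71/4,724 = 0.015030.
P(exactly one) = p₁(1−p₂) + (1−p₁)p₂ = 0.088823 + 0.013675 = 0.102497.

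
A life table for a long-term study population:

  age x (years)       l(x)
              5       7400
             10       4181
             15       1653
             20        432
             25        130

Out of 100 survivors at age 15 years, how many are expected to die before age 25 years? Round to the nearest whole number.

The relevant probability is 1 − 130/1653 = 0.921355.
Expected number = 100 × 0.921355 = 92.

92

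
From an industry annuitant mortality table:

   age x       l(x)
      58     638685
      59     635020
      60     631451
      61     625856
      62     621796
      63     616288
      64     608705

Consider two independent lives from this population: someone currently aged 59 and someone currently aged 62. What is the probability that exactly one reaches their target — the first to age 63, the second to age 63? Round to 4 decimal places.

0.0378

p₁ = l(63)/l(59) = 616288/635020 = 0.970502; p₂ = l(63)/l(62) = 616288/621796 = 0.991142.
P(exactly one) = p₁(1−p₂) + (1−p₁)p₂ = 0.008597 + 0.029237 = 0.037833.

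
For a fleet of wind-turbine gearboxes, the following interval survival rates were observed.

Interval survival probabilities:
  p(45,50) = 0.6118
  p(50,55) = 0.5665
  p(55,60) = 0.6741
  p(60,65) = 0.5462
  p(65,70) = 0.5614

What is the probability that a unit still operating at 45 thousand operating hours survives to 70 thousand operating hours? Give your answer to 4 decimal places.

0.0716

P(survive 45→70) = 0.6118 × 0.5665 × 0.6741 × 0.5462 × 0.5614.
= 0.071640.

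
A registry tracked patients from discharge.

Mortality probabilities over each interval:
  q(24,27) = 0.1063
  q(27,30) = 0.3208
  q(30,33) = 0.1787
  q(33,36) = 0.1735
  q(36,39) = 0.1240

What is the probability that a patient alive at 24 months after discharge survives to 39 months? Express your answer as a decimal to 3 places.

Chaining the interval survival probabilities: (1 − 0.1063) × (1 − 0.3208) × (1 − 0.1787) × (1 − 0.1735) × (1 − 0.1240).
= 0.8937 × 0.6792 × 0.8213 × 0.8265 × 0.8760 = 0.360943.

0.361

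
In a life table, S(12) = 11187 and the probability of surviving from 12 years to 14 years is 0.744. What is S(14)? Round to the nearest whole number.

S(14) = S(12) × p = 11187 × 0.744 = 8323.

8323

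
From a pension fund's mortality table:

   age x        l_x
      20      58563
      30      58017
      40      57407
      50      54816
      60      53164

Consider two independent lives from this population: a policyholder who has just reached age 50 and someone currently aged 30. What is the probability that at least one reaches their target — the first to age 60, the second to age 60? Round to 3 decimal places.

p₁ = l_60/l_50 = 53164/54816 = 0.969863; p₂ = l_60/l_30 = 53164/58017 = 0.916352.
P(at least one) = 1 − (1−p₁)(1−p₂) = 1 − 0.030137 × 0.083648 = 0.997479.

0.997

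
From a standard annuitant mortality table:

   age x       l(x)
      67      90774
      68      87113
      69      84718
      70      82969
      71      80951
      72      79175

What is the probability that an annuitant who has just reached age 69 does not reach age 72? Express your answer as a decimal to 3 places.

0.065

P(die before 72 | alive at 69) = 1 − l(72)/l(69) = 1 − 79175/84718 = (5543)/84718 = 0.065429.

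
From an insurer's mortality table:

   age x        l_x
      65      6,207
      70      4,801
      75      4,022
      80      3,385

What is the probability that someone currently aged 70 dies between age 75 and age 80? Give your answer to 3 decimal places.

0.133

We want 5|5q70 = (l_75 − l_80)/l_70.
This is the probability of reaching 75 but not 80, conditional on being alive at 70: (l_75 − l_80) / l_70.
= (4,022 − 3,385) / 4,801 = 637 / 4,801 = 0.132681.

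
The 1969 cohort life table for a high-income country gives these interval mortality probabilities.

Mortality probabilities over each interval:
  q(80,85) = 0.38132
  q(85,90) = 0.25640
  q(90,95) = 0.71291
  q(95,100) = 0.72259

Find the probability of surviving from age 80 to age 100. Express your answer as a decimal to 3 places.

The overall survival probability is (1 − 0.38132) × (1 − 0.25640) × (1 − 0.71291) × (1 − 0.72259).
= 0.61868 × 0.74360 × 0.28709 × 0.27741 = 0.036639.

0.037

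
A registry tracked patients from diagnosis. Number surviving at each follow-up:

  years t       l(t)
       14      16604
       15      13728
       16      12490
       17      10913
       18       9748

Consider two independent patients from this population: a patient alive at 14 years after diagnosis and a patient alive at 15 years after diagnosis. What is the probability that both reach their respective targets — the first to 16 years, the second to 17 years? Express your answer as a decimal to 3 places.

p₁ = l(16)/l(14) = 12490/16604 = 0.752228; p₂ = l(17)/l(15) = 10913/13728 = 0.794945.
P(both) = p₁ × p₂ = 0.752228 × 0.794945 = 0.597980.

0.598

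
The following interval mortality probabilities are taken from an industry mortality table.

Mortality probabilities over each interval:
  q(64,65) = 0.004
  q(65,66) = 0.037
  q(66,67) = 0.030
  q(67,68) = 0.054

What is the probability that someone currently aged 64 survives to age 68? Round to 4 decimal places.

The overall survival probability is (1 − 0.004) × (1 − 0.037) × (1 − 0.030) × (1 − 0.054).
= 0.996 × 0.963 × 0.970 × 0.946 = 0.880133.

0.8801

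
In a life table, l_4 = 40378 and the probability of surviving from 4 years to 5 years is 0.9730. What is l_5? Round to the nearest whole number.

l_5 = l_4 × p = 40378 × 0.9730 = 39288.

39288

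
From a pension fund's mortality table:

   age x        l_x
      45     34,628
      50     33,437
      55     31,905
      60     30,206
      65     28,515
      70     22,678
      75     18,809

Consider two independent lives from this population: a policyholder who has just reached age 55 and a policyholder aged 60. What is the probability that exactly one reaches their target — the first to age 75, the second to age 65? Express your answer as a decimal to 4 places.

0.4205

p₁ = l_75/l_55 = 18,809/31,905 = 0.589531; p₂ = l_65/l_60 = 28,515/30,206 = 0.944018.
P(exactly one) = p₁(1−p₂) + (1−p₁)p₂ = 0.033003 + 0.387490 = 0.420493.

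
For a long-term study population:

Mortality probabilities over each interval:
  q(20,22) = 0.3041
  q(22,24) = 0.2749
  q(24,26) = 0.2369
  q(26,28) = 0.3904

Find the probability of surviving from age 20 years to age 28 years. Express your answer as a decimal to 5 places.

0.23473

Survival from 20 to 28 is the product of surviving each interval: (1 − 0.3041) × (1 − 0.2749) × (1 − 0.2369) × (1 − 0.3904).
= 0.6959 × 0.7251 × 0.7631 × 0.6096 = 0.234731.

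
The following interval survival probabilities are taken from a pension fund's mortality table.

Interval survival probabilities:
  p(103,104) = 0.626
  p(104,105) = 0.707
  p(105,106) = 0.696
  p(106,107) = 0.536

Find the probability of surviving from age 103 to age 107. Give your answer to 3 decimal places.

The overall survival probability is 0.626 × 0.707 × 0.696 × 0.536.
= 0.165108.

0.165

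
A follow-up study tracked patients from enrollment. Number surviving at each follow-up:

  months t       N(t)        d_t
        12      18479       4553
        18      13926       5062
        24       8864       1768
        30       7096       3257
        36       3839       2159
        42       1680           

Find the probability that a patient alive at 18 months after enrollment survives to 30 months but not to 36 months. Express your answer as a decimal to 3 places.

0.234

This is the probability of reaching 30 but not 36, conditional on being alive at 18: (N(30) − N(36)) / N(18).
= (7096 − 3839) / 13926 = 3257 / 13926 = 0.233879.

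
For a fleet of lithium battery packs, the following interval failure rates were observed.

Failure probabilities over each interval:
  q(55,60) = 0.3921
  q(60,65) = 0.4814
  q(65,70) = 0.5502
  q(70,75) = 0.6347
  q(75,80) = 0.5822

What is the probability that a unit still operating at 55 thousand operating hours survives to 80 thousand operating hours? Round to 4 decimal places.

P(survive 55→80) = (1 − 0.3921) × (1 − 0.4814) × (1 − 0.5502) × (1 − 0.6347) × (1 − 0.5822).
= 0.6079 × 0.5186 × 0.4498 × 0.3653 × 0.4178 = 0.021642.

0.0216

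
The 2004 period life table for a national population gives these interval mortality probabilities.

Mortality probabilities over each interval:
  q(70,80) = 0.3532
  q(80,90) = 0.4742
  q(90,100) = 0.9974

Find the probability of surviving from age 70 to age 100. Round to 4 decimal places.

Survival from 70 to 100 is the product of surviving each interval: (1 − 0.3532) × (1 − 0.4742) × (1 − 0.9974).
= 0.6468 × 0.5258 × 0.0026 = 0.000884.

0.0009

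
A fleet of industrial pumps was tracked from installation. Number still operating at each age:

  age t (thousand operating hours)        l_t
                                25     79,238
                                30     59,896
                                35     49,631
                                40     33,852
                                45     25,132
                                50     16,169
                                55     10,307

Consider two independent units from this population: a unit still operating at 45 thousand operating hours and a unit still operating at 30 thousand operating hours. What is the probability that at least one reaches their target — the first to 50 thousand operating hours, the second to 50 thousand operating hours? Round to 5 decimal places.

0.73964

p₁ = l_50/l_45 = 16,169/25,132 = 0.643363; p₂ = l_50/l_30 = 16,169/59,896 = 0.269951.
P(at least one) = 1 − (1−p₁)(1−p₂) = 1 − 0.356637 × 0.730049 = 0.739638.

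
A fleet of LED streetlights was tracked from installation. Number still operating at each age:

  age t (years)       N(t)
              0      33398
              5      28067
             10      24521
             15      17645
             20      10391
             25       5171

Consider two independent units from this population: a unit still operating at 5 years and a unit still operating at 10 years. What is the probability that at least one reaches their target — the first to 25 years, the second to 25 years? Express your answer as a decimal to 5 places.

0.35627

p₁ = N(25)/N(5) = 5171/28067 = 0.184238; p₂ = N(25)/N(10) = 5171/24521 = 0.210880.
P(at least one) = 1 − (1−p₁)(1−p₂) = 1 − 0.815762 × 0.789120 = 0.356266.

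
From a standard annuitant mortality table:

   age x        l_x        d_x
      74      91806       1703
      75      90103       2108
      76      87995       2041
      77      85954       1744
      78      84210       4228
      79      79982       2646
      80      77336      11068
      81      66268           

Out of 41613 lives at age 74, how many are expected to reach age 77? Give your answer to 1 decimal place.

38960.5

The relevant probability is 85954/91806 = 0.936257.
Expected number = 41613 × 0.936257 = 38960.5.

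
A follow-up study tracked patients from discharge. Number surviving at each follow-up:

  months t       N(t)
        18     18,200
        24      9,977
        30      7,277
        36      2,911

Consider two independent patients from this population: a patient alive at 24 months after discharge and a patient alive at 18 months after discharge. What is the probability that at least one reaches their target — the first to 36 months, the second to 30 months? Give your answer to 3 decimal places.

0.575

p₁ = N(36)/N(24) = 2,911/9,977 = 0.291771; p₂ = N(30)/N(18) = 7,277/18,200 = 0.399835.
P(at least one) = 1 − (1−p₁)(1−p₂) = 1 − 0.708229 × 0.600165 = 0.574946.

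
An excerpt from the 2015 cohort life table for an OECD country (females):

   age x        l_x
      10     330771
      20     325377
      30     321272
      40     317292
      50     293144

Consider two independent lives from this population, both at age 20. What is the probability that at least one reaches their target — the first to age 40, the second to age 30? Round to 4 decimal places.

0.9997

p₁ = l_40/l_20 = 317292/325377 = 0.975152; p₂ = l_30/l_20 = 321272/325377 = 0.987384.
P(at least one) = 1 − (1−p₁)(1−p₂) = 1 − 0.024848 × 0.012616 = 0.999687.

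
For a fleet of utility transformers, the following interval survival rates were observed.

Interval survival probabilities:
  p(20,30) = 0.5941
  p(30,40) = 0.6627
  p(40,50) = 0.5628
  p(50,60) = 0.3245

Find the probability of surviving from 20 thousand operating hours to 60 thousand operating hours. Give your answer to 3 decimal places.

Chaining the interval survival probabilities: 0.5941 × 0.6627 × 0.5628 × 0.3245.
= 0.071903.

0.072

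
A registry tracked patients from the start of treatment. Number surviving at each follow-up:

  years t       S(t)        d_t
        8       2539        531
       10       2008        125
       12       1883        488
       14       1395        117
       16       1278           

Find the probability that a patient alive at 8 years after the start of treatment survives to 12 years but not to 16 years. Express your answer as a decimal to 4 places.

This is the probability of reaching 12 but not 16, conditional on being alive at 8: (S(12) − S(16)) / S(8).
= (1883 − 1278) / 2539 = 605 / 2539 = 0.238283.

0.2383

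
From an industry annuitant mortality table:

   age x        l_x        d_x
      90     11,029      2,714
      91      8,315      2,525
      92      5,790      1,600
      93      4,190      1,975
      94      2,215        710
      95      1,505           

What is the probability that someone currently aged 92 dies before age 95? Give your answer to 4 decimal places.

P(die before 95 | alive at 92) = 1 − l_95/l_92 = 1 − 1,505/5,790 = (4,285)/5,790 = 0.740069.

0.7401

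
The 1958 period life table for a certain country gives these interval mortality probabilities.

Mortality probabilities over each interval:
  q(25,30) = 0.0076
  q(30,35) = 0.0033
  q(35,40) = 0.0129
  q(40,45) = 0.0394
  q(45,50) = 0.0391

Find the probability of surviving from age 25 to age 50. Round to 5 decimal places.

0.90122

Survival from 25 to 50 is the product of surviving each interval: (1 − 0.0076) × (1 − 0.0033) × (1 − 0.0129) × (1 − 0.0394) × (1 − 0.0391).
= 0.9924 × 0.9967 × 0.9871 × 0.9606 × 0.9609 = 0.901225.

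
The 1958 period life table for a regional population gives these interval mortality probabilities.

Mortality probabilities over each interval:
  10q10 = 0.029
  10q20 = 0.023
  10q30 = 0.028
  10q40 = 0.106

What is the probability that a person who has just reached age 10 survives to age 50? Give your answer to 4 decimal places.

Survival from 10 to 50 is the product of surviving each interval: (1 − 0.029) × (1 − 0.023) × (1 − 0.028) × (1 − 0.106).
= 0.971 × 0.977 × 0.972 × 0.894 = 0.824361.

0.8244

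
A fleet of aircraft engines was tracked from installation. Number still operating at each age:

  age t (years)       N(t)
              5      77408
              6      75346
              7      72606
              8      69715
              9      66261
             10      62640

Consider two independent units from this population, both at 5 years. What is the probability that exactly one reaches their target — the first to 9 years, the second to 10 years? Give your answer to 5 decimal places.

p₁ = N(9)/N(5) = 66261/77408 = 0.855997; p₂ = N(10)/N(5) = 62640/77408 = 0.809219.
P(exactly one) = p₁(1−p₂) + (1−p₁)p₂ = 0.163308 + 0.116530 = 0.279838.

0.27984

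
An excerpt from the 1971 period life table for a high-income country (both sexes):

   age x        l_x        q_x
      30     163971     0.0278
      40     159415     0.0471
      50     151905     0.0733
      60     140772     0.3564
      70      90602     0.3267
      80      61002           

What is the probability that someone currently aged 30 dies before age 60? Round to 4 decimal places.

P(die before 60 | alive at 30) = 1 − l_60/l_30 = 1 − 140772/163971 = (23199)/163971 = 0.141482.

0.1415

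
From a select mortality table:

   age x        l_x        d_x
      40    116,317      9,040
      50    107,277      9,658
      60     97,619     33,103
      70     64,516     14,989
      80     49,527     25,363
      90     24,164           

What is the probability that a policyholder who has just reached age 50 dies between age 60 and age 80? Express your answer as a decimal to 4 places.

This is the probability of reaching 60 but not 80, conditional on being alive at 50: (l_60 − l_80) / l_50.
= (97,619 − 49,527) / 107,277 = 48,092 / 107,277 = 0.448297.

0.4483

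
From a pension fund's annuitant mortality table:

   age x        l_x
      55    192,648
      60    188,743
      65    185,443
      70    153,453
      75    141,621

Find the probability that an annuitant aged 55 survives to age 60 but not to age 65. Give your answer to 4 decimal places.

0.0171

We want 5|5q55 = (l_60 − l_65)/l_55.
This is the probability of reaching 60 but not 65, conditional on being alive at 55: (l_60 − l_65) / l_55.
= (188,743 − 185,443) / 192,648 = 3,300 / 192,648 = 0.017130.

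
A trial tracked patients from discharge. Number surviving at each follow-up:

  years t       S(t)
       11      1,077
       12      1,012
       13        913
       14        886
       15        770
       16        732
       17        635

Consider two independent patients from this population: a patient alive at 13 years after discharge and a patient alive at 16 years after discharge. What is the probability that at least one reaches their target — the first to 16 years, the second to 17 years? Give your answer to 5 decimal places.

p₁ = S(16)/S(13) = 732/913 = 0.801752; p₂ = S(17)/S(16) = 635/732 = 0.867486.
P(at least one) = 1 − (1−p₁)(1−p₂) = 1 − 0.198248 × 0.132514 = 0.973729.

0.97373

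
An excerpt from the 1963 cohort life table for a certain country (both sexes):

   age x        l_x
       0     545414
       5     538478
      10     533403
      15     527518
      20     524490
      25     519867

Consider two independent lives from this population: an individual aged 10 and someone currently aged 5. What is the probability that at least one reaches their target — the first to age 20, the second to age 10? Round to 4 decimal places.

p₁ = l_20/l_10 = 524490/533403 = 0.983290; p₂ = l_10/l_5 = 533403/538478 = 0.990575.
P(at least one) = 1 − (1−p₁)(1−p₂) = 1 − 0.016710 × 0.009425 = 0.999843.

0.9998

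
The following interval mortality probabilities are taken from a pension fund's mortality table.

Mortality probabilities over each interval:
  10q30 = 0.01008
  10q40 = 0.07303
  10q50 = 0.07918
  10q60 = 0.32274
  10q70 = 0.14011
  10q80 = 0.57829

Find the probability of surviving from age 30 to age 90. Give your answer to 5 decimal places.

Survival from 30 to 90 is the product of surviving each interval: (1 − 0.01008) × (1 − 0.07303) × (1 − 0.07918) × (1 − 0.32274) × (1 − 0.14011) × (1 − 0.57829).
= 0.98992 × 0.92697 × 0.92082 × 0.67726 × 0.85989 × 0.42171 = 0.207517.

0.20752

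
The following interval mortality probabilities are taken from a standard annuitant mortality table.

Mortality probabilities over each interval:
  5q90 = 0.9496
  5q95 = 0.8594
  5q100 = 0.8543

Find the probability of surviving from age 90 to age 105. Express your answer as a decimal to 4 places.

Survival from 90 to 105 is the product of surviving each interval: (1 − 0.9496) × (1 − 0.8594) × (1 − 0.8543).
= 0.0504 × 0.1406 × 0.1457 = 0.001032.

0.0010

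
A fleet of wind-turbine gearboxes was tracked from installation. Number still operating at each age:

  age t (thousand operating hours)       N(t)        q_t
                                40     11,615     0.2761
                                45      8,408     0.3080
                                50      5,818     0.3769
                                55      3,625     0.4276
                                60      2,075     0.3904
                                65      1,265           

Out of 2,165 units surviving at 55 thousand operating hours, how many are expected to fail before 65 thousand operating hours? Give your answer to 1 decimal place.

1409.5

The relevant probability is 1 − 1,265/3,625 = 0.651034.
Expected number = 2,165 × 0.651034 = 1409.5.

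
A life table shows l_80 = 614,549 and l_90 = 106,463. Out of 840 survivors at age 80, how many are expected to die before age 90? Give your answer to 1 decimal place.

694.5

The relevant probability is 1 − 106,463/614,549 = 0.826762.
Expected number = 840 × 0.826762 = 694.5.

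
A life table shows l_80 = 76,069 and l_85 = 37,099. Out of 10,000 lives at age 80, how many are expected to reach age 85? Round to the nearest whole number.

The relevant probability is 37,099/76,069 = 0.487702.
Expected number = 10,000 × 0.487702 = 4877.

4877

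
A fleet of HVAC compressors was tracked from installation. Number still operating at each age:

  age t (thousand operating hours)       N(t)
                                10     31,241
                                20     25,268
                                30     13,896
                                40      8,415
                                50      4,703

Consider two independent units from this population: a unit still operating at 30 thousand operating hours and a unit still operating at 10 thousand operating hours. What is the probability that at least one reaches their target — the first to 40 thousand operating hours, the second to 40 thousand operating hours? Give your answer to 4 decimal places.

0.7118

p₁ = N(40)/N(30) = 8,415/13,896 = 0.605570; p₂ = N(40)/N(10) = 8,415/31,241 = 0.269358.
P(at least one) = 1 − (1−p₁)(1−p₂) = 1 − 0.394430 × 0.730642 = 0.711813.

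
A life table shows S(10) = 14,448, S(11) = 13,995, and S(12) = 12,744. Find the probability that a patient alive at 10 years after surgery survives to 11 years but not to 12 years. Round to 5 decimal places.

0.08659

This is the probability of reaching 11 but not 12, conditional on being alive at 10: (S(11) − S(12)) / S(10).
= (13,995 − 12,744) / 14,448 = 1,251 / 14,448 = 0.086586.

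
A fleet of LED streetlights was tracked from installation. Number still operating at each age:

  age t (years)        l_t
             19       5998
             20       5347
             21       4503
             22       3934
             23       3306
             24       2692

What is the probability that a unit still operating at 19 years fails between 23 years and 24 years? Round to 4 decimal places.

This is the probability of reaching 23 but not 24, conditional on being operational at 19: (l_23 − l_24) / l_19.
= (3306 − 2692) / 5998 = 614 / 5998 = 0.102367.

0.1024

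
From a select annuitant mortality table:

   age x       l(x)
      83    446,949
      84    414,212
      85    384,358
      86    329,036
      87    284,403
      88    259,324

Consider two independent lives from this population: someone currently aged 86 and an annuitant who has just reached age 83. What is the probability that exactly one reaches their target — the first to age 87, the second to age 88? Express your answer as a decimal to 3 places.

p₁ = l(87)/l(86) = 284,403/329,036 = 0.864352; p₂ = l(88)/l(83) = 259,324/446,949 = 0.580209.
P(exactly one) = p₁(1−p₂) + (1−p₁)p₂ = 0.362847 + 0.078704 = 0.441551.

0.442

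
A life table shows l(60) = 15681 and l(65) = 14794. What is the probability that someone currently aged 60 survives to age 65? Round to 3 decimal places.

0.943

The conditional survival probability is l(65)/l(60) = 14794/15681 = 0.943435.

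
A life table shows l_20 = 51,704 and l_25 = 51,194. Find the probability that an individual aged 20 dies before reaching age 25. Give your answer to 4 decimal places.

0.0099

P(die before 25 | alive at 20) = 1 − l_25/l_20 = 1 − 51,194/51,704 = (510)/51,704 = 0.009864.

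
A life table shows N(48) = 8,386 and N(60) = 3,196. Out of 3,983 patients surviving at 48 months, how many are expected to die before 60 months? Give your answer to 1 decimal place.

The relevant probability is 1 − 3,196/8,386 = 0.618889.
Expected number = 3,983 × 0.618889 = 2465.0.

2465.0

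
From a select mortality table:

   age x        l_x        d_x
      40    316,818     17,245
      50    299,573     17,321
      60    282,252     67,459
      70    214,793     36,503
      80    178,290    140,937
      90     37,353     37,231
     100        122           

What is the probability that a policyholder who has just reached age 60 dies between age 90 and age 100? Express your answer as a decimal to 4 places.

We want 30|10q60 = (l_90 − l_100)/l_60.
This is the probability of reaching 90 but not 100, conditional on being alive at 60: (l_90 − l_100) / l_60.
= (37,353 − 122) / 282,252 = 37,231 / 282,252 = 0.131907.

0.1319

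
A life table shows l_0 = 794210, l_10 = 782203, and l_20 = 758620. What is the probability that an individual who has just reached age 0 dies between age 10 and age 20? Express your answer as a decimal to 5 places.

0.02969

We want 10|10q0 = (l_10 − l_20)/l_0.
This is the probability of reaching 10 but not 20, conditional on being alive at 0: (l_10 − l_20) / l_0.
= (782203 − 758620) / 794210 = 23583 / 794210 = 0.029694.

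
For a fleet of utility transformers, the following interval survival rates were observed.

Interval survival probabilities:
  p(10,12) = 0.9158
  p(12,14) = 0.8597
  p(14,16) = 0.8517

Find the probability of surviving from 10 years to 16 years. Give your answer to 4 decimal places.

0.6706

P(survive 10→16) = 0.9158 × 0.8597 × 0.8517.
= 0.670555.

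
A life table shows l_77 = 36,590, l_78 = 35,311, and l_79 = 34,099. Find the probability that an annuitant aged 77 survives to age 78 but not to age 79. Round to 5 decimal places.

We want 1|1q77 = (l_78 − l_79)/l_77.
This is the probability of reaching 78 but not 79, conditional on being alive at 77: (l_78 − l_79) / l_77.
= (35,311 − 34,099) / 36,590 = 1,212 / 36,590 = 0.033124.

0.03312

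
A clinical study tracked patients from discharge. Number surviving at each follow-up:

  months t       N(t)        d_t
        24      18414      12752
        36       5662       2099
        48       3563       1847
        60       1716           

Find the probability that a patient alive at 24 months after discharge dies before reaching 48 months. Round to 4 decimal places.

0.8065

P(die before 48 | alive at 24) = 1 − N(48)/N(24) = 1 − 3563/18414 = (14851)/18414 = 0.806506.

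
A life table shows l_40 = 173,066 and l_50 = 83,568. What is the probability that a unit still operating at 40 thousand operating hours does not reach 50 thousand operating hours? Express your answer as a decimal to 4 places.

0.5171

P(fail before 50 | operational at 40) = 1 − l_50/l_40 = 1 − 83,568/173,066 = (89,498)/173,066 = 0.517132.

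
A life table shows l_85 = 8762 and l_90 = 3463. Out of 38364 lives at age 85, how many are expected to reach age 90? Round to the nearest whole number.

15163

The relevant probability is 3463/8762 = 0.395229.
Expected number = 38364 × 0.395229 = 15163.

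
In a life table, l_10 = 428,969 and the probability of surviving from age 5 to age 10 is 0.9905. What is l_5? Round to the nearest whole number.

433083

l_5 = l_10 / p = 428,969 / 0.9905 = 433083.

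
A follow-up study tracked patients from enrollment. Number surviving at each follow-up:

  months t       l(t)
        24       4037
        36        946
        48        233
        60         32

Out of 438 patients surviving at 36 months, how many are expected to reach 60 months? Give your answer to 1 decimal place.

14.8

The relevant probability is 32/946 = 0.033827.
Expected number = 438 × 0.033827 = 14.8.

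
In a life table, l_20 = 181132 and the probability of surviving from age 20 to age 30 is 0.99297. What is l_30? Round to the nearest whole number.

l_30 = l_20 × p = 181132 × 0.99297 = 179859.

179859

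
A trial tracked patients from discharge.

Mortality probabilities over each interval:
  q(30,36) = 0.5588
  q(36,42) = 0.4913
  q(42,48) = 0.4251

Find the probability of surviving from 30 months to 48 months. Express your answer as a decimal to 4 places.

0.1290

Survival from 30 to 48 is the product of surviving each interval: (1 − 0.5588) × (1 − 0.4913) × (1 − 0.4251).
= 0.4412 × 0.5087 × 0.5749 = 0.129030.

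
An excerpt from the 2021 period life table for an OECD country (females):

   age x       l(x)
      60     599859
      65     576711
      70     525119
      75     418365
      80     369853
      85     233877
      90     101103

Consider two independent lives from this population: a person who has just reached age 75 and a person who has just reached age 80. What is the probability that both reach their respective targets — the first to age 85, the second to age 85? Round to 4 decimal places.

p₁ = l(85)/l(75) = 233877/418365 = 0.559026; p₂ = l(85)/l(80) = 233877/369853 = 0.632351.
P(both) = p₁ × p₂ = 0.559026 × 0.632351 = 0.353501.

0.3535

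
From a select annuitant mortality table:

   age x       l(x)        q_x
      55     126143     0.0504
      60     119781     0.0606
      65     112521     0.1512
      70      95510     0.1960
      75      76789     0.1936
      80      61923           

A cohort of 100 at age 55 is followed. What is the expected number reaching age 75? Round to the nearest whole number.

The relevant probability is 76789/126143 = 0.608746.
Expected number = 100 × 0.608746 = 61.

61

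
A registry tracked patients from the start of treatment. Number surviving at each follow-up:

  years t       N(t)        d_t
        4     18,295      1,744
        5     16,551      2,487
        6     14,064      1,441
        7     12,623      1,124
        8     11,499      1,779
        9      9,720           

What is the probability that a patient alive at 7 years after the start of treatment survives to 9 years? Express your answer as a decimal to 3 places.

0.770

The conditional survival probability is N(9)/N(7) = 9,720/12,623 = 0.770023.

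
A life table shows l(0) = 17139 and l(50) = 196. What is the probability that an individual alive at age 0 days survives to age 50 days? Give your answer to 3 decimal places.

The conditional survival probability is l(50)/l(0) = 196/17139 = 0.011436.

0.011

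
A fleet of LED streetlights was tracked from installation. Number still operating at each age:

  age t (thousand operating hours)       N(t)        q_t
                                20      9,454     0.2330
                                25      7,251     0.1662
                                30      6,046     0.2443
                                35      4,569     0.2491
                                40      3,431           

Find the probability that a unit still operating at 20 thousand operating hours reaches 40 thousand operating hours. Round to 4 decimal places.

0.3629

The conditional survival probability is N(40)/N(20) = 3,431/9,454 = 0.362915.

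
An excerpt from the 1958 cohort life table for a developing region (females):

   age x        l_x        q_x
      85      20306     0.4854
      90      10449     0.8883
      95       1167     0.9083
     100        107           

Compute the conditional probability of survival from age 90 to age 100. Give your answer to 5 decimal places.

0.01024

The conditional survival probability is l_100/l_90 = 107/10449 = 0.010240.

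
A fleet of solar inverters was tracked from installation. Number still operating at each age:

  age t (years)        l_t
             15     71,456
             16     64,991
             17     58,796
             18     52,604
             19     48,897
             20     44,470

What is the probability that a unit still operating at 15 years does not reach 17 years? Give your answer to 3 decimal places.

P(fail before 17 | operational at 15) = 1 − l_17/l_15 = 1 − 58,796/71,456 = (12,660)/71,456 = 0.177172.

0.177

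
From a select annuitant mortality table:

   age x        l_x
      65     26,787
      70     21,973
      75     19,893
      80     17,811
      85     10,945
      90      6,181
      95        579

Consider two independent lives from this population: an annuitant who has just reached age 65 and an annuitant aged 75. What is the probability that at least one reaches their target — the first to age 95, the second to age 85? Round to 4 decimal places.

p₁ = l_95/l_65 = 579/26,787 = 0.021615; p₂ = l_85/l_75 = 10,945/19,893 = 0.550194.
P(at least one) = 1 − (1−p₁)(1−p₂) = 1 − 0.978385 × 0.449806 = 0.559917.

0.5599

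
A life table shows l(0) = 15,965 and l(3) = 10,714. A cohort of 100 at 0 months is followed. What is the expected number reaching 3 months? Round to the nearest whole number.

The relevant probability is 10,714/15,965 = 0.671093.
Expected number = 100 × 0.671093 = 67.

67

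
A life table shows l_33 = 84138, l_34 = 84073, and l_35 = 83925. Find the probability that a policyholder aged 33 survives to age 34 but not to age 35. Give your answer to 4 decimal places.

0.0018

We want 1|1q33 = (l_34 − l_35)/l_33.
This is the probability of reaching 34 but not 35, conditional on being alive at 33: (l_34 − l_35) / l_33.
= (84073 − 83925) / 84138 = 148 / 84138 = 0.001759.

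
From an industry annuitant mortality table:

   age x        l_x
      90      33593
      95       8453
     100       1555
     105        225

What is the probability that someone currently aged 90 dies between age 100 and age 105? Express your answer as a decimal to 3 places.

We want 10|5q90 = (l_100 − l_105)/l_90.
This is the probability of reaching 100 but not 105, conditional on being alive at 90: (l_100 − l_105) / l_90.
= (1555 − 225) / 33593 = 1330 / 33593 = 0.039592.

0.040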